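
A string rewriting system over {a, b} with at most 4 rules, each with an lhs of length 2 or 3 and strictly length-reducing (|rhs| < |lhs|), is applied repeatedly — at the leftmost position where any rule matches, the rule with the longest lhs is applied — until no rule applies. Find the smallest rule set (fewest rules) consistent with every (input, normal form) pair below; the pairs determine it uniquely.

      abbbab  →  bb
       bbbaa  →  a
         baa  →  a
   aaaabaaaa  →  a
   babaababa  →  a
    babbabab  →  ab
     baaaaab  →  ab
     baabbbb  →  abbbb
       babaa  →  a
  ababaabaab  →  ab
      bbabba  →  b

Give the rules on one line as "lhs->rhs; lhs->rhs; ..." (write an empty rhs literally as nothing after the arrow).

  | abbbab => abbab => abab => bb
  | bbbaa => bbaa => baa => aa => a
  | baa => aa => a
  | aaaabaaaa => aaabaaaa => aabaaaa => abaaaa => baaa => aaa => aa => a

aa->a; aba->b; ba->a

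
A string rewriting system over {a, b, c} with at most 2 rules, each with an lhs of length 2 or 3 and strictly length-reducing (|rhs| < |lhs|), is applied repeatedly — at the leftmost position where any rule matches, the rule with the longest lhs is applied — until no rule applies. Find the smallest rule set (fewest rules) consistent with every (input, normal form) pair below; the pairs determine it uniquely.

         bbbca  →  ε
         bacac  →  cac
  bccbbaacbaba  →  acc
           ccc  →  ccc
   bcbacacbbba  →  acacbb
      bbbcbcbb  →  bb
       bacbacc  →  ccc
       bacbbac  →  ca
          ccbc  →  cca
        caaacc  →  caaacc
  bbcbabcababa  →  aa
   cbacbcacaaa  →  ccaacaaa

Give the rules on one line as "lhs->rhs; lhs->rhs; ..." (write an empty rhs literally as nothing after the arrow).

  | bbbca => bbaa => ba => ε
  | bacac => cac
  | bccbbaacbaba => acbbaacbaba => acbacbaba => accbaba => accba => acc
  | ccc

ba->; bc->a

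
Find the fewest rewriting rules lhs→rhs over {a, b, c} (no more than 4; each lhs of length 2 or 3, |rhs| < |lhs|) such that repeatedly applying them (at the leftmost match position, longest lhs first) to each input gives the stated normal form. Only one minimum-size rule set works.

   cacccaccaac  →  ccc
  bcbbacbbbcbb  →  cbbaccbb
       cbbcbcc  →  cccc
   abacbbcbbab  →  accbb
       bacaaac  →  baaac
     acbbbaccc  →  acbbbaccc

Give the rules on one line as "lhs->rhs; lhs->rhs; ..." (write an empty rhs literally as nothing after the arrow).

  | cacccaccaac => cccaccaac => ccccaac => cccac => ccc
  | bcbbacbbbcbb => cbbacbbbcbb => cbbacbbcbb => cbbacbcbb => cbbaccbb
  | cbbcbcc => cbcbcc => ccbcc => cccc
  | abacbbcbbab => acbbcbbab => acbcbbab => accbbab => accbb

ab->; bc->c; ca->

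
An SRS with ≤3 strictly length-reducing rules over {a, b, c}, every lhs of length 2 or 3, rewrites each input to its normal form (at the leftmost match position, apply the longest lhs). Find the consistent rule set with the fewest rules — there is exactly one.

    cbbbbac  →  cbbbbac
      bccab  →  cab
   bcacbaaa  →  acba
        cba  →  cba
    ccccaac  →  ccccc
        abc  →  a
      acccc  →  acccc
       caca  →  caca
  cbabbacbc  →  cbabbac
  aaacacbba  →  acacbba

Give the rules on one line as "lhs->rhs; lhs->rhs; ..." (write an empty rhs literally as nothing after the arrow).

  | cbbbbac
  | bccab => cab
  | bcacbaaa => acbaaa => acba
  | cba

aa->; bc->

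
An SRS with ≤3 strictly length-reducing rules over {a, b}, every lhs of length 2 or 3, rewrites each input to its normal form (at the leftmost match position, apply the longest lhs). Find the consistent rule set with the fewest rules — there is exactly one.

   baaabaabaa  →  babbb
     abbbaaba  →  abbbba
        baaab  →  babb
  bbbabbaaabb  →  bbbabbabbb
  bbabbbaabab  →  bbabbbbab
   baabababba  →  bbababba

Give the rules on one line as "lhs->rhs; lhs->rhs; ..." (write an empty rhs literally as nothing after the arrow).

aa->; aaa->ab

  | baaabaabaa => babbaabaa => babbbaa => babbb
  | abbbaaba => abbbba
  | baaab => babb
  | bbbabbaaabb => bbbabbabbb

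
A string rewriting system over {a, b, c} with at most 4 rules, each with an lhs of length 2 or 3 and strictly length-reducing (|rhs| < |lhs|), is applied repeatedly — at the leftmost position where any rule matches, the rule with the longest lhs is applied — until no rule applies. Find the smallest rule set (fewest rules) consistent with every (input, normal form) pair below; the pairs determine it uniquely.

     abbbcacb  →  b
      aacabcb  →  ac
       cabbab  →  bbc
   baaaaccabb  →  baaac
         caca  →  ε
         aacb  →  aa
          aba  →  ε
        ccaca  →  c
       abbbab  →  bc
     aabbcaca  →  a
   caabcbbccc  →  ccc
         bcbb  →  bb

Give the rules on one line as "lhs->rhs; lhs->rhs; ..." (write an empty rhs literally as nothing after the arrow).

  | abbbcacb => cbbcacb => bcacb => bcb => b
  | aacabcb => aabcb => accb => ac
  | cabbab => bbab => bbc
  | baaaaccabb => baaaacbb => baaaab => baaac

ab->c; ca->; cb->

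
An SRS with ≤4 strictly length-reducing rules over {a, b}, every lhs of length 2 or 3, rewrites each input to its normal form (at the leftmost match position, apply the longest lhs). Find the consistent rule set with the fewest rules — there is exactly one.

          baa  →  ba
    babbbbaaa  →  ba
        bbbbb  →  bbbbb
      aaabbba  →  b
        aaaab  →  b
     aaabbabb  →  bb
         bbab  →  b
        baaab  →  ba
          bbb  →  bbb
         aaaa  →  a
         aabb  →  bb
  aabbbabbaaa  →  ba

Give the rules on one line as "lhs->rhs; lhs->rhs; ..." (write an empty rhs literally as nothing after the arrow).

  | baa => ba
  | babbbbaaa => babbbaaa => babbaaa => babaaa => baaaa => baaa => baa => ba
  | bbbbb
  | aaabbba => aabbba => abbba => bbba => b

aa->a; ab->b; bab->ba; bba->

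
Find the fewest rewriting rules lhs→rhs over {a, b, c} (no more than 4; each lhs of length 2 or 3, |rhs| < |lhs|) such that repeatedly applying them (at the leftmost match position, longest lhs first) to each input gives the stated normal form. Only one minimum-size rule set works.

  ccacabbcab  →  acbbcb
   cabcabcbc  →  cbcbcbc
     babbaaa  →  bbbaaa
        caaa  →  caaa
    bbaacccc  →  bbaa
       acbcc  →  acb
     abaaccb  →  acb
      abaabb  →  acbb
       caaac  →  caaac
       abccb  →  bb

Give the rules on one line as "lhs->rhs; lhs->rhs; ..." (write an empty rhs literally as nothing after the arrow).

ab->b; aba->ac; cc->

  | ccacabbcab => acabbcab => acbbcab => acbbcb
  | cabcabcbc => cbcabcbc => cbcbcbc
  | babbaaa => bbbaaa
  | caaa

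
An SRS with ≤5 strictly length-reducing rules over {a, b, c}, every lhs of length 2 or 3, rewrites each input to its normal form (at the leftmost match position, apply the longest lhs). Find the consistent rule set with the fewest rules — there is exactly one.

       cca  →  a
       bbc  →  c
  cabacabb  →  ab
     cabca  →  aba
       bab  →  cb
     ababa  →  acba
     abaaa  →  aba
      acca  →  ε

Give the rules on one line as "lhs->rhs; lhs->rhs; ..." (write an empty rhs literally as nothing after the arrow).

aa->; bab->cb; bb->; ca->a

  | cca => ca => a
  | bbc => c
  | cabacabb => abacabb => abaabb => abbb => ab
  | cabca => abca => aba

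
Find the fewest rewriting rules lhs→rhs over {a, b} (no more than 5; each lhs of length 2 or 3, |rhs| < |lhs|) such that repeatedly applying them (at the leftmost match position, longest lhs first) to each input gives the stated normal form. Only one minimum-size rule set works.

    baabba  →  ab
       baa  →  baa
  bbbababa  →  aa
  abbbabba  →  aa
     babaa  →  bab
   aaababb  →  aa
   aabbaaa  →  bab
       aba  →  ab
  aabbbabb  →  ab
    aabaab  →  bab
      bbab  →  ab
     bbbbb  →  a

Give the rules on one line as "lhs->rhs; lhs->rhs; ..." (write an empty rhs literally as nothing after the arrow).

  | baabba => bbaba => aba => ab
  | baa
  | bbbababa => aababa => baaba => bbaa => aa
  | abbbabba => aaabba => ababa => abba => aa

aab->ba; aba->ab; bb->; bbb->a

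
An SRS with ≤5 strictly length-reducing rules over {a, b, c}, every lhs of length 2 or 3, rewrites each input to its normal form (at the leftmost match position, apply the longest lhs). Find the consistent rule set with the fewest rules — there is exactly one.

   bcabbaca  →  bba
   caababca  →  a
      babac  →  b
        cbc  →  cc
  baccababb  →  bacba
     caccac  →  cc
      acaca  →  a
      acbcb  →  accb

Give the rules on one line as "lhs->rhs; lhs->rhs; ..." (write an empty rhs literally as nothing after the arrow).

aac->; ab->a; bc->c; ca->

  | bcabbaca => cabbaca => bbaca => bba
  | caababca => ababca => aabca => aaca => a
  | babac => baac => b
  | cbc => cc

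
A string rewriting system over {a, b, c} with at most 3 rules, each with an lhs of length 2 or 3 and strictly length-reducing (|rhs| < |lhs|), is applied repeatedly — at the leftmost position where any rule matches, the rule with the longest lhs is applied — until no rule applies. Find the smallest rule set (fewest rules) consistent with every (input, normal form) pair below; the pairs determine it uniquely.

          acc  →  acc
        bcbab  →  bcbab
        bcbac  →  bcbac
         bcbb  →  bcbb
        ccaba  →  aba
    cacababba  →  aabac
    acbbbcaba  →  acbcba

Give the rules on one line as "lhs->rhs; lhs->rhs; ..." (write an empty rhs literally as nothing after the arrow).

  | acc
  | bcbab
  | bcbac
  | bcbb

bba->c; ca->a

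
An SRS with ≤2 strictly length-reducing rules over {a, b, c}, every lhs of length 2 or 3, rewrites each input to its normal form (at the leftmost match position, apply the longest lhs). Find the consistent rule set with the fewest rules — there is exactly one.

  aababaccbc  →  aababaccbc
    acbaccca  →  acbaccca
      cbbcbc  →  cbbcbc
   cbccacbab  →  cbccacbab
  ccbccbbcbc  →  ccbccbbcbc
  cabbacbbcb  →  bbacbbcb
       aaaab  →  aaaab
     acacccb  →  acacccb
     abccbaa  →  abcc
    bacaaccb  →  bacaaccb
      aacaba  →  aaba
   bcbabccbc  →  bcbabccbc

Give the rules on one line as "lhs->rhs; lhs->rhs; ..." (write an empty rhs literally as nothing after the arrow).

baa->; cab->b

  | aababaccbc
  | acbaccca
  | cbbcbc
  | cbccacbab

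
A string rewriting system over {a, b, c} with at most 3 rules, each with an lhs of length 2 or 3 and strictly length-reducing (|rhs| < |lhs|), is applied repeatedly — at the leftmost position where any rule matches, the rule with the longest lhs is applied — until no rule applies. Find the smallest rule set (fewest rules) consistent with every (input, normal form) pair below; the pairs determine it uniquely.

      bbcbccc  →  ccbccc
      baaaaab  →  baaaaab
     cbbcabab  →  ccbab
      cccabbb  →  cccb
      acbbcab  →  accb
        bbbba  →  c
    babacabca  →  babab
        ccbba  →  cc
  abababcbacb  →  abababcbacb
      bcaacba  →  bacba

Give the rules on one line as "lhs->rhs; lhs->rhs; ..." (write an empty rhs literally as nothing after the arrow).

bb->c; ca->

  | bbcbccc => ccbccc
  | baaaaab
  | cbbcabab => cccabab => ccbab
  | cccabbb => ccbbb => cccb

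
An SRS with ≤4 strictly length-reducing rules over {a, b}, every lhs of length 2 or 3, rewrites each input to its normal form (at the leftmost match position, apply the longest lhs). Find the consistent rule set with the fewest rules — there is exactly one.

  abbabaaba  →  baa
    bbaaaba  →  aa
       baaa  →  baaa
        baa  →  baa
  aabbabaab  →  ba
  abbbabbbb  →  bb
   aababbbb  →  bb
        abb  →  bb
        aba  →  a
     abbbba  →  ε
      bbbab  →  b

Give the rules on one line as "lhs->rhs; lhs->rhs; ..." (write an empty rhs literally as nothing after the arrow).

  | abbabaaba => bbabaaba => baaba => baa
  | bbaaaba => aaba => aa
  | baaa
  | baa

ab->; abb->bb; bba->; bbb->bb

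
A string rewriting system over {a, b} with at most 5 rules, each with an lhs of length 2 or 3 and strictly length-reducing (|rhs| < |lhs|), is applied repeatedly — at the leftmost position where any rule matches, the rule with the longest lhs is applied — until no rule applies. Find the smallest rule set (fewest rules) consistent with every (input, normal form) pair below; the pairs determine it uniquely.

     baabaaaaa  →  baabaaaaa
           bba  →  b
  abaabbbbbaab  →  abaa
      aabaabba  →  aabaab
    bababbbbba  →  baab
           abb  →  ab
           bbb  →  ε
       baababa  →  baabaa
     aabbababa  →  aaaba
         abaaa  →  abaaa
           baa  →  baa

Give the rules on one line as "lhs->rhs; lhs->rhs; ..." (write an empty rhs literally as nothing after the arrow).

  | baabaaaaa
  | bba => bb => b
  | abaabbbbbaab => abaabbaab => abaabbab => abaabbb => abaa
  | aabaabba => aabaabb => aabaab

bab->ba; bb->b; bba->bb; bbb->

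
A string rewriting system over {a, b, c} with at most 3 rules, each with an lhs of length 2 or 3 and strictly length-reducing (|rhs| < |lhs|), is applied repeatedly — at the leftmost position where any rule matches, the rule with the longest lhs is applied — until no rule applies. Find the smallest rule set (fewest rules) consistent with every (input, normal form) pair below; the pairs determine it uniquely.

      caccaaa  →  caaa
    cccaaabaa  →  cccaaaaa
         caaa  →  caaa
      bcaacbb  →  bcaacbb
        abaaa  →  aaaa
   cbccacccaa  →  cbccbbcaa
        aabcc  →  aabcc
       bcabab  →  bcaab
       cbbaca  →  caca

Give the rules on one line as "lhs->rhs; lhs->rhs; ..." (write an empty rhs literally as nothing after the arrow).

  | caccaaa => cbbaaa => cbaaa => caaa
  | cccaaabaa => cccaaaaa
  | caaa
  | bcaacbb

acc->bb; ba->a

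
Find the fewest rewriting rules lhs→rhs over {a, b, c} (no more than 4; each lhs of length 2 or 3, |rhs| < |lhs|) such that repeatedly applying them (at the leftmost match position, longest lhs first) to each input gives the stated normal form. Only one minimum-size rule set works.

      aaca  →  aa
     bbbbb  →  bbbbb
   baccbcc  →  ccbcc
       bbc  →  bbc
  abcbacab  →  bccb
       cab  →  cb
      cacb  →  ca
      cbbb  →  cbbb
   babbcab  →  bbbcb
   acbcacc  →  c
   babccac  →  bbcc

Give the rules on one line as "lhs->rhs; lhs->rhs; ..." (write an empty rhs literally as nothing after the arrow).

  | aaca => aa
  | bbbbb
  | baccbcc => ccbcc
  | bbc

ab->b; ac->; acb->a; bac->c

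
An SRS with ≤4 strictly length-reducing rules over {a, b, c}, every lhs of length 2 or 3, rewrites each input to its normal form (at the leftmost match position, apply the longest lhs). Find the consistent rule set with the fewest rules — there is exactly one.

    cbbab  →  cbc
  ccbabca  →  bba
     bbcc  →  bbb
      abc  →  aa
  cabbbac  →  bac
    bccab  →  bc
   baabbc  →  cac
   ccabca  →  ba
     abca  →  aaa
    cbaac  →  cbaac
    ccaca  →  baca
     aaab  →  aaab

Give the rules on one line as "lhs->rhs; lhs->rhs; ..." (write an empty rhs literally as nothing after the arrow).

abb->ba; abc->aa; bab->c; cc->b

  | cbbab => cbc
  | ccbabca => bbabca => bcca => bba
  | bbcc => bbb
  | abc => aa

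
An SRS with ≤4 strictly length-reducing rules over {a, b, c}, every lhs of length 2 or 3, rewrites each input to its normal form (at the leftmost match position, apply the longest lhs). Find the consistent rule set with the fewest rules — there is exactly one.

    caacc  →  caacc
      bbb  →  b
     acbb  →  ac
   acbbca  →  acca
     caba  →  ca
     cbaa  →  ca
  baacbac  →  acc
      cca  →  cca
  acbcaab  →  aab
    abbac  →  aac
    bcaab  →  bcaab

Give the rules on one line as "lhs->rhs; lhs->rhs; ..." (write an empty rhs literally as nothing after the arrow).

ba->; bb->; cbc->b

  | caacc
  | bbb => b
  | acbb => ac
  | acbbca => acca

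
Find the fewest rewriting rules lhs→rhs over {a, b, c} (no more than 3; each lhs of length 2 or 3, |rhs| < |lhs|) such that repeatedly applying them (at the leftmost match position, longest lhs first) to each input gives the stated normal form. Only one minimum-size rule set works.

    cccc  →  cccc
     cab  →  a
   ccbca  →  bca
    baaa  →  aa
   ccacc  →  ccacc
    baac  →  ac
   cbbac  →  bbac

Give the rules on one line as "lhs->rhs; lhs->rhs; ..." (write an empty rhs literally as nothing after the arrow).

baa->a; cab->a; cb->b

  | cccc
  | cab => a
  | ccbca => cbca => bca
  | baaa => aa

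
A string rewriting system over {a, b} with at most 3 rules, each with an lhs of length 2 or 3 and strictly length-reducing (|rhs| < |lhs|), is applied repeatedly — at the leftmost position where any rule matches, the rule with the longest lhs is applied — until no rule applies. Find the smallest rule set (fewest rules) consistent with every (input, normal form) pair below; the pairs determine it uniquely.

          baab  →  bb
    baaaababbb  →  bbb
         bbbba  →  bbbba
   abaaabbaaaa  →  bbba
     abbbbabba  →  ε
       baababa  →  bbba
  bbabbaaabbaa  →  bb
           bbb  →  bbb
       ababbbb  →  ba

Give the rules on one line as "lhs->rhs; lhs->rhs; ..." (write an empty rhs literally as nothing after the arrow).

  | baab => bab => bb
  | baaaababbb => bababbb => bbabbb => bbab => bbb
  | bbbba
  | abaaabbaaaa => baaabbaaaa => bbbaaaa => bbba

aaa->; ab->b; abb->a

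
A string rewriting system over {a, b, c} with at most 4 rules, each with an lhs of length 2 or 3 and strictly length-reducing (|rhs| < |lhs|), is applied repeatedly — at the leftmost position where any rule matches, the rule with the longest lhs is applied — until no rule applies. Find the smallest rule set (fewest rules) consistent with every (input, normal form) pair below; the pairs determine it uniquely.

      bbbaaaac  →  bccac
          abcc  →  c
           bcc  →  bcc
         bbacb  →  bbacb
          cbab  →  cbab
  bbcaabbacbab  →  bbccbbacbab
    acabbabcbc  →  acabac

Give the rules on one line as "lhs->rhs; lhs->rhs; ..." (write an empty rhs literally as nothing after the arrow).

aa->c; abc->; bbb->ba

  | bbbaaaac => baaaaac => bcaaac => bccac
  | abcc => c
  | bcc
  | bbacb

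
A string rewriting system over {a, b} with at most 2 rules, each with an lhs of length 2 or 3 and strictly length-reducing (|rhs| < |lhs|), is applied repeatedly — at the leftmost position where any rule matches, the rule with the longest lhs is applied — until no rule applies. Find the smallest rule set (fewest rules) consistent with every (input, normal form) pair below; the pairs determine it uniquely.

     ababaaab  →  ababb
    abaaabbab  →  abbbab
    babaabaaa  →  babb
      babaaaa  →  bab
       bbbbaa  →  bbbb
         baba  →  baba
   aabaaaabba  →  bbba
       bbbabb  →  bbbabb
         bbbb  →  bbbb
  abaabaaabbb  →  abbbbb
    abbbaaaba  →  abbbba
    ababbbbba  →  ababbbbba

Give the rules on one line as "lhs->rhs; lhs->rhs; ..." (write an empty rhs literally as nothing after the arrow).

  | ababaaab => ababaab => ababb
  | abaaabbab => abaabbab => abbbab
  | babaabaaa => babbaaa => babbaa => babb
  | babaaaa => babaaa => babaa => bab

aa->; aaa->aa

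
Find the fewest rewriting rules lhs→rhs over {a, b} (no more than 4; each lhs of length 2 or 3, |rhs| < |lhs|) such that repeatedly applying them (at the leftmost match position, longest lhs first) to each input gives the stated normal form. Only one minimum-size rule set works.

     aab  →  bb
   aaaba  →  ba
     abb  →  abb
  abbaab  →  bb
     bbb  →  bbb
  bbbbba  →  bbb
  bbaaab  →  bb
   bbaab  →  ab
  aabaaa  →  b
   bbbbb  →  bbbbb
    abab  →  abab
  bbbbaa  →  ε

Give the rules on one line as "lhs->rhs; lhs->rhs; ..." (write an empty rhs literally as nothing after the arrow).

  | aab => bb
  | aaaba => ba
  | abb
  | abbaab => aab => bb

aa->b; aaa->; bba->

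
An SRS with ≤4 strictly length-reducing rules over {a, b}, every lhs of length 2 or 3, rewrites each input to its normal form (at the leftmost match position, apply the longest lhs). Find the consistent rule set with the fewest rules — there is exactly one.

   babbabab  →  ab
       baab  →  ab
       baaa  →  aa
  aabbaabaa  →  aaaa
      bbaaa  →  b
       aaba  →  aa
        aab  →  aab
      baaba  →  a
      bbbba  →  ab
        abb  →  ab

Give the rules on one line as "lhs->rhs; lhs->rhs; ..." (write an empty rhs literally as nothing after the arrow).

  | babbabab => bbabab => bbbab => abab => ab
  | baab => ab
  | baaa => aa
  | aabbaabaa => aabbabaa => aabbbaa => aaabaa => aaaa

ba->; bb->b; bba->bb; bbb->ab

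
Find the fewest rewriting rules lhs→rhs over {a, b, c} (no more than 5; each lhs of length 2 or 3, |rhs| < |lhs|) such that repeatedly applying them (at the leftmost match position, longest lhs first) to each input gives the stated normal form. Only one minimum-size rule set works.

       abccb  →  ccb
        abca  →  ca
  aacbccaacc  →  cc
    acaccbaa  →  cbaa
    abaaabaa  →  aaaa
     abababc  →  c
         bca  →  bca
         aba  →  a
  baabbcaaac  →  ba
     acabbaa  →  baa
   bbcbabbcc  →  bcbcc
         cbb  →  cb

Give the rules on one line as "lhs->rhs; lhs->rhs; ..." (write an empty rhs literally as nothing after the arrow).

  | abccb => ccb
  | abca => ca
  | aacbccaacc => abccaacc => ccaacc => cacc => cc
  | acaccbaa => accbaa => cbaa

ab->; ac->; bb->b; caa->a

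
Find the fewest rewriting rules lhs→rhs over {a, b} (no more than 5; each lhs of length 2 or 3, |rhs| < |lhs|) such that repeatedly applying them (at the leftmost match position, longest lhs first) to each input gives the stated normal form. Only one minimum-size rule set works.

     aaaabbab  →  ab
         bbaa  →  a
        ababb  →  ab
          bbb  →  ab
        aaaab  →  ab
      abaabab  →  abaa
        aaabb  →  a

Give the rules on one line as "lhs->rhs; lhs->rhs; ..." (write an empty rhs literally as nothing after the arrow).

aaa->; bab->; bb->a; bba->

  | aaaabbab => abbab => ab
  | bbaa => a
  | ababb => ab
  | bbb => ab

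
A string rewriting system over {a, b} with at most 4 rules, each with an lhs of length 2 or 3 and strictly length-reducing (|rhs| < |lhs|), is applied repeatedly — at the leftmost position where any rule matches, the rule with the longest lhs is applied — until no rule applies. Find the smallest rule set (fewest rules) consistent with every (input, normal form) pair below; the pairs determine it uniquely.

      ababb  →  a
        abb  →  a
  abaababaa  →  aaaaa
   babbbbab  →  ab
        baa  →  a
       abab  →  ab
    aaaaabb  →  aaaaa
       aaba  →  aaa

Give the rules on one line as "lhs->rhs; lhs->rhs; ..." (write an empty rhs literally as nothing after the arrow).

aab->aa; ba->; bb->

  | ababb => abb => a
  | abb => a
  | abaababaa => aababaa => aaabaa => aaaaa
  | babbbbab => bbbbab => bbab => ab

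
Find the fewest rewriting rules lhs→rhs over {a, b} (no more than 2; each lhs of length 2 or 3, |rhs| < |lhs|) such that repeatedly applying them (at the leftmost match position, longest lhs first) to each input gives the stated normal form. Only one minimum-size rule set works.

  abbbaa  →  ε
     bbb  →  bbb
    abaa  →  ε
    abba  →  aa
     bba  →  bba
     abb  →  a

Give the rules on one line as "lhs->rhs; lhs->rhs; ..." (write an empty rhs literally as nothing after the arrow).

aaa->; ab->a

  | abbbaa => abbaa => abaa => aaa => ε
  | bbb
  | abaa => aaa => ε
  | abba => aba => aa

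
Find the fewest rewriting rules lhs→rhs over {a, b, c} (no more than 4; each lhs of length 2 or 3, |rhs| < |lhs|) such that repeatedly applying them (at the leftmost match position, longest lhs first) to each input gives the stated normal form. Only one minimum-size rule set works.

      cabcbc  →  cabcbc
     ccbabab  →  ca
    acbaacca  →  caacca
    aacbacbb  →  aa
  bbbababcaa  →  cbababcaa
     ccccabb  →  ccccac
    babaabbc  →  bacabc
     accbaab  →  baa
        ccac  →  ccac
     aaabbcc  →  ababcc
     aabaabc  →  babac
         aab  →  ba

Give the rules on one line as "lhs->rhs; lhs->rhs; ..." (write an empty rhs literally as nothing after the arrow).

  | cabcbc
  | ccbabab => aabab => baab => bba => ca
  | acbaacca => caacca
  | aacbacbb => acacbb => accb => aa

aab->ba; acb->c; bb->c; ccb->a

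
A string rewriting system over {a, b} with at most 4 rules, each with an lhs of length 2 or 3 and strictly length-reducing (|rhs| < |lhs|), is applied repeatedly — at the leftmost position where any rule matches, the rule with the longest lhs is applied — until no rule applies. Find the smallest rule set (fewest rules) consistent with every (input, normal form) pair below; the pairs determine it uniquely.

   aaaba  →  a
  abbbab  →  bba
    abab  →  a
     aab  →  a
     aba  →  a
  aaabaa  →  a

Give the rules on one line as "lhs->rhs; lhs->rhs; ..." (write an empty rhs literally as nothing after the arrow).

  | aaaba => aaba => aba => aa => a
  | abbbab => bbab => bba
  | abab => aab => ab => a
  | aab => ab => a

aa->a; ab->a; abb->b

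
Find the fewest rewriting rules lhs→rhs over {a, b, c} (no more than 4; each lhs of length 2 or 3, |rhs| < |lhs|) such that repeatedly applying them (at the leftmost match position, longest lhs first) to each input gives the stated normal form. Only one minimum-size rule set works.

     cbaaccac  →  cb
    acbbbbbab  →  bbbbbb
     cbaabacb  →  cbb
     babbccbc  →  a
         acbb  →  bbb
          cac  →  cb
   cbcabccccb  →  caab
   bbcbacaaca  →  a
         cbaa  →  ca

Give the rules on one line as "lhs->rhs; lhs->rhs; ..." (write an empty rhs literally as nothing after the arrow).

  | cbaaccac => caccac => cbcac => cac => cb
  | acbbbbbab => bbbbbbab => bbbbbb
  | cbaabacb => cabacb => cacb => cbb
  | babbccbc => bbccbc => baabc => abc => a

ac->b; ba->; bc->; bcc->aa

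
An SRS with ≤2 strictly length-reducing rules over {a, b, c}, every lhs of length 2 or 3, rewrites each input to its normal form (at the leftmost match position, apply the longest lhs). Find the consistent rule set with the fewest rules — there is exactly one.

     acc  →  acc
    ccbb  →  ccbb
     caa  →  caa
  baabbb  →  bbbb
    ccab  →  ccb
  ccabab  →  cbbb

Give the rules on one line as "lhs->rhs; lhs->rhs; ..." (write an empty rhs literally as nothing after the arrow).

  | acc
  | ccbb
  | caa
  | baabbb => babbb => bbbb

ab->b; cba->bb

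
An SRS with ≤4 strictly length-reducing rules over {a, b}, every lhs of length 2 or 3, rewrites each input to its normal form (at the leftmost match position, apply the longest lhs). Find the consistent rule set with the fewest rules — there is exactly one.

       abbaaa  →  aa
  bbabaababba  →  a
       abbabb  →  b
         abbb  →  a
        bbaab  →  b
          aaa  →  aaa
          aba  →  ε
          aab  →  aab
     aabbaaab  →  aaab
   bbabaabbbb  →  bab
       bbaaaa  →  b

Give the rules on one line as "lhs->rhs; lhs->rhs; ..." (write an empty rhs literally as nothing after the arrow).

  | abbaaa => abaaa => aa
  | bbabaababba => babaababba => bababba => bbba => a
  | abbabb => ababb => bb => b
  | abbb => a

aba->; baa->b; bb->b; bbb->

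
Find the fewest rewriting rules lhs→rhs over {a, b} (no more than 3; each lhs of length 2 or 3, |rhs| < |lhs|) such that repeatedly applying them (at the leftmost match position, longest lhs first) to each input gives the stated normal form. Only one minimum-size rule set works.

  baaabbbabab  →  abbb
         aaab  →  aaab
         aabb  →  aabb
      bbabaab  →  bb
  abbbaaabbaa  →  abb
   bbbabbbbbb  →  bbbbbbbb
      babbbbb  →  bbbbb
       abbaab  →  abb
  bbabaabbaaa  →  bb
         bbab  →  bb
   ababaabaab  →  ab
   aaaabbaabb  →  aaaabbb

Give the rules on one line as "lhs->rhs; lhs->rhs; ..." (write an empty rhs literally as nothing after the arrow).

  | baaabbbabab => abbbabab => abbbab => abbb
  | aaab
  | aabb
  | bbabaab => bbaab => bb

ba->b; baa->; bab->b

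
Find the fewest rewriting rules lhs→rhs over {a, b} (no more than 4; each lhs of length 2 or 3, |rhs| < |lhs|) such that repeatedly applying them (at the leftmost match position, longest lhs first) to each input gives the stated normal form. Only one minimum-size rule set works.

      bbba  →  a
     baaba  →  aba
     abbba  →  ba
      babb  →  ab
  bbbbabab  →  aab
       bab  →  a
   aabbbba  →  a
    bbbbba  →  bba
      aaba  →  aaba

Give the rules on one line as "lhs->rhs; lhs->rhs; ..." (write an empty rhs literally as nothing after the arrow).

  | bbba => a
  | baaba => aba
  | abbba => ba
  | babb => ab

abb->; baa->a; bab->a; bbb->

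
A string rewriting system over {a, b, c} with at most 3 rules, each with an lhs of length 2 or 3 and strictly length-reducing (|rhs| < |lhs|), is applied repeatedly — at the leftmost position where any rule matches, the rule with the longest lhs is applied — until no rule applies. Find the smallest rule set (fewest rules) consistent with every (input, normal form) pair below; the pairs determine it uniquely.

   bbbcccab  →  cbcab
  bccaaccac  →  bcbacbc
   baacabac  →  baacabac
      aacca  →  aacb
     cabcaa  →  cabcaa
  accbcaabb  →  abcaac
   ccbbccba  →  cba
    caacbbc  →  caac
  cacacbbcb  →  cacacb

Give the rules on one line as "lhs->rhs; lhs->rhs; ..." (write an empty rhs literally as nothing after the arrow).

bb->c; cc->; cca->cb

  | bbbcccab => cbcccab => cbcab
  | bccaaccac => bcbaccac => bcbacbc
  | baacabac
  | aacca => aacb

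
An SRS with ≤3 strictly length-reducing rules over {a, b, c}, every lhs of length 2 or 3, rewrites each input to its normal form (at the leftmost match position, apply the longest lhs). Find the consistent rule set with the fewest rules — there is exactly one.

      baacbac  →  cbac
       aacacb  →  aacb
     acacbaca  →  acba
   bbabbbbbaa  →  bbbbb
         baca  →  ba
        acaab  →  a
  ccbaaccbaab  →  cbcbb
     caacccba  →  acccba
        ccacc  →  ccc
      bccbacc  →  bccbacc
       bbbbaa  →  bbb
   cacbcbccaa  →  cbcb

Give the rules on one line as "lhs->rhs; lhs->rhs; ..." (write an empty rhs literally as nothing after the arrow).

ab->; baa->ab; ca->

  | baacbac => abcbac => cbac
  | aacacb => aacb
  | acacbaca => acbaca => acba
  | bbabbbbbaa => bbbbbbaa => bbbbbab => bbbbb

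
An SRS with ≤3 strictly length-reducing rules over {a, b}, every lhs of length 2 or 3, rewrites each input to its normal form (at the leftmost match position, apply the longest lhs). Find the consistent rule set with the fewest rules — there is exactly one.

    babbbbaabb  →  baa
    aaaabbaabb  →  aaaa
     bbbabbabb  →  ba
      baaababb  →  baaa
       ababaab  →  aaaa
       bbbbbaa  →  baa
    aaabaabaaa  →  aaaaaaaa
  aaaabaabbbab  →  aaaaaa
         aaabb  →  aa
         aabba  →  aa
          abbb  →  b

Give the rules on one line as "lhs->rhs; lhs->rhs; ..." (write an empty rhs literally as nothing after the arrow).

  | babbbbaabb => bbbaabb => baaabb => baa
  | aaaabbaabb => aaaaabb => aaaa
  | bbbabbabb => baabbabb => baabb => ba
  | baaababb => baaaabb => baaa

ab->a; abb->; bbb->ba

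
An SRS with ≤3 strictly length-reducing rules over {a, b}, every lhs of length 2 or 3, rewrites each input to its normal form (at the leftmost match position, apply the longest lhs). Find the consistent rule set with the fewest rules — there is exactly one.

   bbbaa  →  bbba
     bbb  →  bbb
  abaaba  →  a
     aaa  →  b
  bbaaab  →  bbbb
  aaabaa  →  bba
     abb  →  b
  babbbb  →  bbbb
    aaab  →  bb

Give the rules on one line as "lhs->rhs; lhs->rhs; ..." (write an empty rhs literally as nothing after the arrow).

aa->a; aaa->b; ab->

  | bbbaa => bbba
  | bbb
  | abaaba => aaba => aba => a
  | aaa => b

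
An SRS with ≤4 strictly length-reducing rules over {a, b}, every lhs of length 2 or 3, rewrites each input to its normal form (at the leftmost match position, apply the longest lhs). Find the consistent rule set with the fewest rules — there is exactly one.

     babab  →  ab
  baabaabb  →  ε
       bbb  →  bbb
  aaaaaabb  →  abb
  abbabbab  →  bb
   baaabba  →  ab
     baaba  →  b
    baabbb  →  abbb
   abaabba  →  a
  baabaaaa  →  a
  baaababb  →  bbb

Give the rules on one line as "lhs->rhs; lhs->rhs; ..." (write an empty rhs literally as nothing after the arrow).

  | babab => baab => ab
  | baabaabb => abaabb => babb => bab => ba => ε
  | bbb
  | aaaaaabb => aaaaabb => aaaabb => aaabb => aabb => abb

aa->a; aba->b; ba->; bab->ba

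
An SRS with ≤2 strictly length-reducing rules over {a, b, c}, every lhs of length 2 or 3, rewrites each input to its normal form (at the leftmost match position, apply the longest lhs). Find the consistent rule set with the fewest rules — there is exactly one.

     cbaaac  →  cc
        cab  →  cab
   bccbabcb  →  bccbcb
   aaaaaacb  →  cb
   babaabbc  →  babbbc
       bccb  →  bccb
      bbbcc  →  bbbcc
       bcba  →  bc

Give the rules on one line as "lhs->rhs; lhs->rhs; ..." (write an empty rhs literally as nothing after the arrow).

  | cbaaac => caac => cc
  | cab
  | bccbabcb => bccbcb
  | aaaaaacb => aaaacb => aacb => cb

aa->; cba->c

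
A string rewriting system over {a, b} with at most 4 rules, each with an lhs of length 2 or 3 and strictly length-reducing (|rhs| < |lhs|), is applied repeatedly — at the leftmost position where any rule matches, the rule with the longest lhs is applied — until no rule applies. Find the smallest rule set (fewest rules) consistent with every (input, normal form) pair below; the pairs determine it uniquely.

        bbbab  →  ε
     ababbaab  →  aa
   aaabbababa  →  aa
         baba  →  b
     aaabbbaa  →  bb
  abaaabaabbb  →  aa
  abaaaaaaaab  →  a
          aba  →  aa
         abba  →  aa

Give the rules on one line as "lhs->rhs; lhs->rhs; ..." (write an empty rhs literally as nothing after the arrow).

  | bbbab => bbaa => ba => ε
  | ababbaab => aabbaab => aabaab => aaaab => bab => aa
  | aaabbababa => bbbababa => bbaaaba => baaba => aba => aa
  | baba => aaa => b

aaa->b; ab->a; ba->; bab->aa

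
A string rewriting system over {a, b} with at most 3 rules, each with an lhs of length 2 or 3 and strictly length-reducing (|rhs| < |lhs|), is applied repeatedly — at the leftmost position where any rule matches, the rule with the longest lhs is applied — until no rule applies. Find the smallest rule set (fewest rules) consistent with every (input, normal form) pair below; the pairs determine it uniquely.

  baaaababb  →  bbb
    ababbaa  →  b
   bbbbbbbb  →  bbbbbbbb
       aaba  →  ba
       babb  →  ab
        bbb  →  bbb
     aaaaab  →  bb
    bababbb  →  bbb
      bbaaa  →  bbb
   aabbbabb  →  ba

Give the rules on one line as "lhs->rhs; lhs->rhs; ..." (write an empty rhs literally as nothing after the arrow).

aa->; aaa->b; bab->a

  | baaaababb => bbababb => baabb => bbb
  | ababbaa => aabaa => baa => b
  | bbbbbbbb
  | aaba => ba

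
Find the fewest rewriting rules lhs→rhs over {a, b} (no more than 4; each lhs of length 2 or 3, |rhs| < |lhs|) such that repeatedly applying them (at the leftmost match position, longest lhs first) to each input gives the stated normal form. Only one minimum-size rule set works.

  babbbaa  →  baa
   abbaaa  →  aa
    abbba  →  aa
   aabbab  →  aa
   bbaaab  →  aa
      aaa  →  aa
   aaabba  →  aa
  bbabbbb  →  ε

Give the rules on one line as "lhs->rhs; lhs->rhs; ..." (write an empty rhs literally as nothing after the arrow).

aaa->aa; ab->a; bb->; bba->

  | babbbaa => babbaa => babaa => baaa => baa
  | abbaaa => abaaa => aaaa => aaa => aa
  | abbba => abba => aba => aa
  | aabbab => aabab => aaab => aab => aa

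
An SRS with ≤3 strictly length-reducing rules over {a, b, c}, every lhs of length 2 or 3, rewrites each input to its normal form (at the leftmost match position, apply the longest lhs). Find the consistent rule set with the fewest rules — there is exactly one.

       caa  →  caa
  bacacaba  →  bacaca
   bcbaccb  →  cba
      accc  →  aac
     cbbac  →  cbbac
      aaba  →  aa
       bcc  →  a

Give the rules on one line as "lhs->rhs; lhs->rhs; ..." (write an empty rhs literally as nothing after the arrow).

ab->; bc->c; cc->a

  | caa
  | bacacaba => bacaca
  | bcbaccb => cbaccb => cbaab => cba
  | accc => aac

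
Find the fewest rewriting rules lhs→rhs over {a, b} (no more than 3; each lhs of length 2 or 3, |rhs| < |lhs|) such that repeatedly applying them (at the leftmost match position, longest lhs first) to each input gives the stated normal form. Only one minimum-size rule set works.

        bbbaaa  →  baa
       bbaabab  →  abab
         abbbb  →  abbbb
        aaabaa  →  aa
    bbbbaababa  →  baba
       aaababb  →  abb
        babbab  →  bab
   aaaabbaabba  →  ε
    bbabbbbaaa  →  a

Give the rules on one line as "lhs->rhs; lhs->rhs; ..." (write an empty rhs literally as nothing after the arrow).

aab->bb; bba->

  | bbbaaa => baa
  | bbaabab => abab
  | abbbb
  | aaabaa => abbaa => aa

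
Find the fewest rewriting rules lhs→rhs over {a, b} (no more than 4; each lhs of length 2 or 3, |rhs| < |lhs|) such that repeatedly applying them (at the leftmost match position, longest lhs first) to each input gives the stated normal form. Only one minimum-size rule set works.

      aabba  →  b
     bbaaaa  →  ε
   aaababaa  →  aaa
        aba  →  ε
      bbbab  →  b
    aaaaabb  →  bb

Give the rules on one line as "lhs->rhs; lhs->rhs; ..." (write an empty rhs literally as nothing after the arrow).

ab->b; ba->; baa->; bab->a

  | aabba => abba => bba => b
  | bbaaaa => baa => ε
  | aaababaa => aababaa => ababaa => babaa => aaa
  | aba => ba => ε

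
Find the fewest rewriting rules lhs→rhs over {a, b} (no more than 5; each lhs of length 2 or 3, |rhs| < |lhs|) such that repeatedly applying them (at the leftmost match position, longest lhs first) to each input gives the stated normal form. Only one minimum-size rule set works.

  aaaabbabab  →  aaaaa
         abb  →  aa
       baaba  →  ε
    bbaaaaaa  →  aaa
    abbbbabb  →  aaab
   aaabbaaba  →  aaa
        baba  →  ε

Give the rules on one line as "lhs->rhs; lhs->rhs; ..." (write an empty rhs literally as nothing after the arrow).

  | aaaabbabab => aaaabbab => aaaabb => aaaaa
  | abb => aa
  | baaba => ba => ε
  | bbaaaaaa => baaaaa => aaa

ba->; baa->; bb->a; bba->b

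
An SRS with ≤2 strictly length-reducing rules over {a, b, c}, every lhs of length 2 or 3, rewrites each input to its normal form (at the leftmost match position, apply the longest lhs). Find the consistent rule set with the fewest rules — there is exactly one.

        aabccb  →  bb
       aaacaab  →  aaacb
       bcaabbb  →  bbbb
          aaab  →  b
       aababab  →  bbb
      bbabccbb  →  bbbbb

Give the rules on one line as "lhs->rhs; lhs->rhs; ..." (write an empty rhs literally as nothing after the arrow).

ab->b; bc->b

  | aabccb => abccb => bccb => bcb => bb
  | aaacaab => aaacab => aaacb
  | bcaabbb => baabbb => babbb => bbbb
  | aaab => aab => ab => b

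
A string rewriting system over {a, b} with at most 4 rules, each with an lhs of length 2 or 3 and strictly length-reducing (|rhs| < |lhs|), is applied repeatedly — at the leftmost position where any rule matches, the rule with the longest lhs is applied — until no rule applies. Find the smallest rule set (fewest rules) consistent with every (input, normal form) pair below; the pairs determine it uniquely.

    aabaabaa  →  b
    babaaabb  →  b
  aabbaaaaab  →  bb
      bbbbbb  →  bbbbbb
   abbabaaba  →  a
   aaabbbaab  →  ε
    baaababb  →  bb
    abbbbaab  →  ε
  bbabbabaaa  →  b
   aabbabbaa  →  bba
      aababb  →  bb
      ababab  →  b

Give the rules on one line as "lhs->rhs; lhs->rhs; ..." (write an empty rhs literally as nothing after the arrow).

aa->b; ab->a; baa->a; bab->

  | aabaabaa => bbaabaa => babaa => aa => b
  | babaaabb => aaabb => babb => b
  | aabbaaaaab => bbbaaaaab => bbaaaab => baaab => aab => bb
  | bbbbbb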